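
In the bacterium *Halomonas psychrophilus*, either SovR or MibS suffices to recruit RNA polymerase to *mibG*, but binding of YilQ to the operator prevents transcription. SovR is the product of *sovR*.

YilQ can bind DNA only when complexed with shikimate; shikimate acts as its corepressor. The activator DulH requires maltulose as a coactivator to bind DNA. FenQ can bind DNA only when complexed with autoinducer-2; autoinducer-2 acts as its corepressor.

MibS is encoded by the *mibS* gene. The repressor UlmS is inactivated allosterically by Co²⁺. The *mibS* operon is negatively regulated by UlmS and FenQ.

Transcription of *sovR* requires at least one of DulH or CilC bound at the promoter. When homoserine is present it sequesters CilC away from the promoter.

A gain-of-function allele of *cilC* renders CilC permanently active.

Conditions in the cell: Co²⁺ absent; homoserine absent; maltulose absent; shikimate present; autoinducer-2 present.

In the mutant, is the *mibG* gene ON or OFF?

Maltulose is absent, so DulH is inactive.
CilC is constitutively active in this strain.
Activator CilC is present, so *sovR* is transcribed.
So SovR is produced and active.
Co²⁺ is absent, so UlmS is active.
Autoinducer-2 is present, so FenQ is active.
With repressor UlmS bound, *mibS* is not transcribed.
So MibS is not produced.
Shikimate is present, so YilQ is active.
With repressor YilQ bound, *mibG* is not transcribed.

OFF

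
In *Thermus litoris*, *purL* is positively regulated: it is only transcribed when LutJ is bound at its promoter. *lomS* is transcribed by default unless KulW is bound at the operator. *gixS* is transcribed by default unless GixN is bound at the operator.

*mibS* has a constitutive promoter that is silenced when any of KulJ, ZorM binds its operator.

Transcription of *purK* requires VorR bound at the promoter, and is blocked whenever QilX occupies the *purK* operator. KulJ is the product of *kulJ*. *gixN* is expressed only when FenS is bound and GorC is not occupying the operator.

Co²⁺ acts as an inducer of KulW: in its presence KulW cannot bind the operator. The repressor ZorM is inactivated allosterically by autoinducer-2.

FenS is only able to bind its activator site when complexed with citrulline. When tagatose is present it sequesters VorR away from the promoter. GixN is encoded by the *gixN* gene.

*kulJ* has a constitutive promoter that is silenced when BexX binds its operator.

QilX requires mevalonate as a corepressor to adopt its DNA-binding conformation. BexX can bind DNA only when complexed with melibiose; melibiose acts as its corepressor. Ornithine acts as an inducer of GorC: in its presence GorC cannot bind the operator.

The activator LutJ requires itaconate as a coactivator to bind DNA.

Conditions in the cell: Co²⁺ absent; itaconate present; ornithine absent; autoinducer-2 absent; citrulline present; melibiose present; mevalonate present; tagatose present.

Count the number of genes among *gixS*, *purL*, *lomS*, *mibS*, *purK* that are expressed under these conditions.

2

Citrulline is present, so FenS is active.
Ornithine is absent, so GorC is active.
With repressor GorC bound, *gixN* is not transcribed.
So GixN is not produced.
With no repressor bound, *gixS* is transcribed.
→ *gixS* is ON.
Itaconate is present, so LutJ is active.
No repressor is bound and LutJ is active, so *purL* is transcribed.
→ *purL* is ON.
Co²⁺ is absent, so KulW is active.
With repressor KulW bound, *lomS* is not transcribed.
→ *lomS* is OFF.
Melibiose is present, so BexX is active.
With repressor BexX bound, *kulJ* is not transcribed.
So KulJ is not produced.
Autoinducer-2 is absent, so ZorM is active.
With repressor ZorM bound, *mibS* is not transcribed.
→ *mibS* is OFF.
Tagatose is present, so VorR is inactive.
Mevalonate is present, so QilX is active.
With repressor QilX bound, *purK* is not transcribed.
→ *purK* is OFF.
2 of the 5 genes are transcribed.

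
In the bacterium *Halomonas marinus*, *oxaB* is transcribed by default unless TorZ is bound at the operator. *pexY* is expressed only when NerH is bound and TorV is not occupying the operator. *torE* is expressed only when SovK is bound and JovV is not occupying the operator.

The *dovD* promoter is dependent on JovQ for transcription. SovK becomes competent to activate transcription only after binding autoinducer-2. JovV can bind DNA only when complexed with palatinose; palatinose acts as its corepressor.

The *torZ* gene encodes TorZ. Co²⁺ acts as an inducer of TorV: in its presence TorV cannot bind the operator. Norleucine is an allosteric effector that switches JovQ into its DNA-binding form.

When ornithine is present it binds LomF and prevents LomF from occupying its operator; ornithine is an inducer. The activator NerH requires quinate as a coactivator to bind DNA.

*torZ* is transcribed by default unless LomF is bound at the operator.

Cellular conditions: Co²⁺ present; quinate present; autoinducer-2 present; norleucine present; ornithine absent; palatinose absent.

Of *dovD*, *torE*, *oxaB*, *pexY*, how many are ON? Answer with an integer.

Norleucine is present, so JovQ is active.
No repressor is bound and JovQ is active, so *dovD* is transcribed.
→ *dovD* is ON.
Palatinose is absent, so JovV is inactive.
Autoinducer-2 is present, so SovK is active.
No repressor is bound and SovK is active, so *torE* is transcribed.
→ *torE* is ON.
Ornithine is absent, so LomF is active.
With repressor LomF bound, *torZ* is not transcribed.
So TorZ is not produced.
With no repressor bound, *oxaB* is transcribed.
→ *oxaB* is ON.
Co²⁺ is present, so TorV is inactive.
Quinate is present, so NerH is active.
No repressor is bound and NerH is active, so *pexY* is transcribed.
→ *pexY* is ON.
4 of the 4 genes are transcribed.

4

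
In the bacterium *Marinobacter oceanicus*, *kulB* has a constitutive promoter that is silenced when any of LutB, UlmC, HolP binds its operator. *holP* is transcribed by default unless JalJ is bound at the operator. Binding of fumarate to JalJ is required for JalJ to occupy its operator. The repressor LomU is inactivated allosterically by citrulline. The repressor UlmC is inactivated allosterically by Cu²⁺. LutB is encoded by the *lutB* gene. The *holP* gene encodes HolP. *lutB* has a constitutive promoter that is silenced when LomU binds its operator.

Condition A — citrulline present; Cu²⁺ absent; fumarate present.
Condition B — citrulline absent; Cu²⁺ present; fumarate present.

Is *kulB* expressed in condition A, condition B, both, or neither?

Condition A:
Citrulline is present, so LomU is inactive.
With no repressor bound, *lutB* is transcribed.
So LutB is produced and active.
Cu²⁺ is absent, so UlmC is active.
Fumarate is present, so JalJ is active.
With repressor JalJ bound, *holP* is not transcribed.
So HolP is not produced.
With repressor LutB bound, *kulB* is not transcribed.
→ *kulB* is OFF in A.
Condition B:
Citrulline is absent, so LomU is active.
With repressor LomU bound, *lutB* is not transcribed.
So LutB is not produced.
Cu²⁺ is present, so UlmC is inactive.
Fumarate is present, so JalJ is active.
With repressor JalJ bound, *holP* is not transcribed.
So HolP is not produced.
With no repressor bound, *kulB* is transcribed.
→ *kulB* is ON in B.

B only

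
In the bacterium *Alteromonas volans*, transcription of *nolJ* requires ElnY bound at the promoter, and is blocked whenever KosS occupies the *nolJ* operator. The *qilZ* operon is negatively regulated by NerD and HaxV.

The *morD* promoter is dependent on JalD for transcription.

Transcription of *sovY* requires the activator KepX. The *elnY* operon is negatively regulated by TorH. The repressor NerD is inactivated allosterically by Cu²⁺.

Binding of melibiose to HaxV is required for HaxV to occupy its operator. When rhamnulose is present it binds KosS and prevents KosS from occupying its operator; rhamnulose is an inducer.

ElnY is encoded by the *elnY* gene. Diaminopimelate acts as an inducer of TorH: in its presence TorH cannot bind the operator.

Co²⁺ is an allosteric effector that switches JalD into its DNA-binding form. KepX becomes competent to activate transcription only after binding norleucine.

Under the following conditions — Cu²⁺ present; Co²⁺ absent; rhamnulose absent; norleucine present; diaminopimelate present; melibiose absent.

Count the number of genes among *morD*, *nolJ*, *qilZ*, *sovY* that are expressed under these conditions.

2

Co²⁺ is absent, so JalD is inactive.
Required activator JalD is absent, so *morD* is not transcribed.
→ *morD* is OFF.
Rhamnulose is absent, so KosS is active.
Diaminopimelate is present, so TorH is inactive.
With no repressor bound, *elnY* is transcribed.
So ElnY is produced and active.
With repressor KosS bound, *nolJ* is not transcribed.
→ *nolJ* is OFF.
Cu²⁺ is present, so NerD is inactive.
Melibiose is absent, so HaxV is inactive.
With no repressor bound, *qilZ* is transcribed.
→ *qilZ* is ON.
Norleucine is present, so KepX is active.
No repressor is bound and KepX is active, so *sovY* is transcribed.
→ *sovY* is ON.
2 of the 4 genes are transcribed.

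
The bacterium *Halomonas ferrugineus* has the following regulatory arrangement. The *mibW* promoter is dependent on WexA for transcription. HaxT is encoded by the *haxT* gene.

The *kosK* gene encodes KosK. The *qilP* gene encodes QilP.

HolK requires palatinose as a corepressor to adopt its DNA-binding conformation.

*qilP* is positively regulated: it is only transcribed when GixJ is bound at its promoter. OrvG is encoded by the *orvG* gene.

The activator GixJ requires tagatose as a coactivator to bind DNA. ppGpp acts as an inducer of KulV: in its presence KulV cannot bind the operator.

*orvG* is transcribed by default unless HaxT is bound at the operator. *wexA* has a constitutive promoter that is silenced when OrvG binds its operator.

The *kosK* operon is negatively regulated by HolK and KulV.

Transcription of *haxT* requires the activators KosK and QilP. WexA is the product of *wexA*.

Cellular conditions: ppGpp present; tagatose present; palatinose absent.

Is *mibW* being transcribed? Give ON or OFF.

ON

Palatinose is absent, so HolK is inactive.
ppGpp is present, so KulV is inactive.
With no repressor bound, *kosK* is transcribed.
So KosK is produced and active.
Tagatose is present, so GixJ is active.
No repressor is bound and GixJ is active, so *qilP* is transcribed.
So QilP is produced and active.
No repressor is bound and KosK and QilP are active, so *haxT* is transcribed.
So HaxT is produced and active.
With repressor HaxT bound, *orvG* is not transcribed.
So OrvG is not produced.
With no repressor bound, *wexA* is transcribed.
So WexA is produced and active.
No repressor is bound and WexA is active, so *mibW* is transcribed.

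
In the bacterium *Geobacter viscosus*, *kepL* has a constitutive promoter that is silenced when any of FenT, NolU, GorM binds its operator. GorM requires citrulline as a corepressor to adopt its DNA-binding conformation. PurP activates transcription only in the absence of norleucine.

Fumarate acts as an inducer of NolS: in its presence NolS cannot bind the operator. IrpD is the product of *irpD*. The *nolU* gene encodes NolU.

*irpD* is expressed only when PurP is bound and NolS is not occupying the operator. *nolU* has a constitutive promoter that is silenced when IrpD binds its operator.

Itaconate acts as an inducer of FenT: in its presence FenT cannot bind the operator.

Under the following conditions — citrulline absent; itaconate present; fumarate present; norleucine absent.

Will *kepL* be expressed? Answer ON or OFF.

ON

Itaconate is present, so FenT is inactive.
Norleucine is absent, so PurP is active.
Fumarate is present, so NolS is inactive.
No repressor is bound and PurP is active, so *irpD* is transcribed.
So IrpD is produced and active.
With repressor IrpD bound, *nolU* is not transcribed.
So NolU is not produced.
Citrulline is absent, so GorM is inactive.
With no repressor bound, *kepL* is transcribed.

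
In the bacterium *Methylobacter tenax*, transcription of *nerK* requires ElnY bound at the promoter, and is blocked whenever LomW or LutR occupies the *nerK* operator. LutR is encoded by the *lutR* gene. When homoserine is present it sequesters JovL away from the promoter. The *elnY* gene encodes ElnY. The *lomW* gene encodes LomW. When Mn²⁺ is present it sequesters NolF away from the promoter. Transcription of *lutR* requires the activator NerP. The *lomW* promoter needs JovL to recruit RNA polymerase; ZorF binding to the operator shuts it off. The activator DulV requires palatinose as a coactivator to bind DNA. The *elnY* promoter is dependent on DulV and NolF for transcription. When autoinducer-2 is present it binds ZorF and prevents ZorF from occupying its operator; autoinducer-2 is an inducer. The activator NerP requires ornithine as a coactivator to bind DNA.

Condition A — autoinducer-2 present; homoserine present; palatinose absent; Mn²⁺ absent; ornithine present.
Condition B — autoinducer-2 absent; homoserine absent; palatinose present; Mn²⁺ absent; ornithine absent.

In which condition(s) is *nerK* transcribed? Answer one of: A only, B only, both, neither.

B only

Condition A:
Autoinducer-2 is present, so ZorF is inactive.
Homoserine is present, so JovL is inactive.
Required activator JovL is absent, so *lomW* is not transcribed.
So LomW is not produced.
Palatinose is absent, so DulV is inactive.
Mn²⁺ is absent, so NolF is active.
Required activator DulV is absent, so *elnY* is not transcribed.
So ElnY is not produced.
Ornithine is present, so NerP is active.
No repressor is bound and NerP is active, so *lutR* is transcribed.
So LutR is produced and active.
With repressor LutR bound, *nerK* is not transcribed.
→ *nerK* is OFF in A.
Condition B:
Autoinducer-2 is absent, so ZorF is active.
Homoserine is absent, so JovL is active.
With repressor ZorF bound, *lomW* is not transcribed.
So LomW is not produced.
Palatinose is present, so DulV is active.
Mn²⁺ is absent, so NolF is active.
No repressor is bound and DulV and NolF are active, so *elnY* is transcribed.
So ElnY is produced and active.
Ornithine is absent, so NerP is inactive.
Required activator NerP is absent, so *lutR* is not transcribed.
So LutR is not produced.
No repressor is bound and ElnY is active, so *nerK* is transcribed.
→ *nerK* is ON in B.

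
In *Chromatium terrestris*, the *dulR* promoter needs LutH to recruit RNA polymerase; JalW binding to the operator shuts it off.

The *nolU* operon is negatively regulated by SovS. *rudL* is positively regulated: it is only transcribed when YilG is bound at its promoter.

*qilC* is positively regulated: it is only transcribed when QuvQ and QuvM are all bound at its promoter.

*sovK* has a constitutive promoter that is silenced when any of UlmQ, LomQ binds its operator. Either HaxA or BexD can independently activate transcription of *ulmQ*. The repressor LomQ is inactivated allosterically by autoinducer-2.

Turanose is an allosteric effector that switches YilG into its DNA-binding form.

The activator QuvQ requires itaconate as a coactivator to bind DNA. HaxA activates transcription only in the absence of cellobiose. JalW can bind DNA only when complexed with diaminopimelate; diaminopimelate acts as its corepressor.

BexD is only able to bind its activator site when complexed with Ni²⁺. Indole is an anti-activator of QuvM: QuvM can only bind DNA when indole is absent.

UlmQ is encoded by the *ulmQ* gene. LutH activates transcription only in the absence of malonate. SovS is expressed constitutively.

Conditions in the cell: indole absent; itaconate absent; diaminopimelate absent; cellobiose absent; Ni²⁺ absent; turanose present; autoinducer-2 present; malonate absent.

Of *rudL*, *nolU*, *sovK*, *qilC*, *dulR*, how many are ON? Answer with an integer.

Turanose is present, so YilG is active.
No repressor is bound and YilG is active, so *rudL* is transcribed.
→ *rudL* is ON.
SovS is produced constitutively and is active.
With repressor SovS bound, *nolU* is not transcribed.
→ *nolU* is OFF.
Cellobiose is absent, so HaxA is active.
Ni²⁺ is absent, so BexD is inactive.
Activator HaxA is present, so *ulmQ* is transcribed.
So UlmQ is produced and active.
Autoinducer-2 is present, so LomQ is inactive.
With repressor UlmQ bound, *sovK* is not transcribed.
→ *sovK* is OFF.
Itaconate is absent, so QuvQ is inactive.
Indole is absent, so QuvM is active.
Required activator QuvQ is absent, so *qilC* is not transcribed.
→ *qilC* is OFF.
Diaminopimelate is absent, so JalW is inactive.
Malonate is absent, so LutH is active.
No repressor is bound and LutH is active, so *dulR* is transcribed.
→ *dulR* is ON.
2 of the 5 genes are transcribed.

2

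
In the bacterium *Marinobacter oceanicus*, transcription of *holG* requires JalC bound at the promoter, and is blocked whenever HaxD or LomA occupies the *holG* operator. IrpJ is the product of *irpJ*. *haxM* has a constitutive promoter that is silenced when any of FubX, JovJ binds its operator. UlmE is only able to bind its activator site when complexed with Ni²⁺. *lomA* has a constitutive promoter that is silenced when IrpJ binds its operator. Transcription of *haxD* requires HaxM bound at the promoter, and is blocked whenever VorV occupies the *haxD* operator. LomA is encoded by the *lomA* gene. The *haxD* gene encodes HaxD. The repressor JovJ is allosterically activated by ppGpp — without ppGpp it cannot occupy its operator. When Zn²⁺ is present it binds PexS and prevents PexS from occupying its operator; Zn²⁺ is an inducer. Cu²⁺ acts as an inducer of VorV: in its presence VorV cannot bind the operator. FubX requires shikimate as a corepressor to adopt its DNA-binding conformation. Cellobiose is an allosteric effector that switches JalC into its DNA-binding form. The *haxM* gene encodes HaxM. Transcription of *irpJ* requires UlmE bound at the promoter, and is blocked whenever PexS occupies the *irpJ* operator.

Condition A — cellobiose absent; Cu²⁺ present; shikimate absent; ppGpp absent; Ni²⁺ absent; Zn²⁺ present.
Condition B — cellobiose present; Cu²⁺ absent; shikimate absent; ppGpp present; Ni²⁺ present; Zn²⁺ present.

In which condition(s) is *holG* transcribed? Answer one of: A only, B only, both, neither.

B only

Condition A:
Cellobiose is absent, so JalC is inactive.
Cu²⁺ is present, so VorV is inactive.
Shikimate is absent, so FubX is inactive.
ppGpp is absent, so JovJ is inactive.
With no repressor bound, *haxM* is transcribed.
So HaxM is produced and active.
No repressor is bound and HaxM is active, so *haxD* is transcribed.
So HaxD is produced and active.
Ni²⁺ is absent, so UlmE is inactive.
Zn²⁺ is present, so PexS is inactive.
Required activator UlmE is absent, so *irpJ* is not transcribed.
So IrpJ is not produced.
With no repressor bound, *lomA* is transcribed.
So LomA is produced and active.
With repressor HaxD bound, *holG* is not transcribed.
→ *holG* is OFF in A.
Condition B:
Cellobiose is present, so JalC is active.
Cu²⁺ is absent, so VorV is active.
Shikimate is absent, so FubX is inactive.
ppGpp is present, so JovJ is active.
With repressor JovJ bound, *haxM* is not transcribed.
So HaxM is not produced.
With repressor VorV bound, *haxD* is not transcribed.
So HaxD is not produced.
Ni²⁺ is present, so UlmE is active.
Zn²⁺ is present, so PexS is inactive.
No repressor is bound and UlmE is active, so *irpJ* is transcribed.
So IrpJ is produced and active.
With repressor IrpJ bound, *lomA* is not transcribed.
So LomA is not produced.
No repressor is bound and JalC is active, so *holG* is transcribed.
→ *holG* is ON in B.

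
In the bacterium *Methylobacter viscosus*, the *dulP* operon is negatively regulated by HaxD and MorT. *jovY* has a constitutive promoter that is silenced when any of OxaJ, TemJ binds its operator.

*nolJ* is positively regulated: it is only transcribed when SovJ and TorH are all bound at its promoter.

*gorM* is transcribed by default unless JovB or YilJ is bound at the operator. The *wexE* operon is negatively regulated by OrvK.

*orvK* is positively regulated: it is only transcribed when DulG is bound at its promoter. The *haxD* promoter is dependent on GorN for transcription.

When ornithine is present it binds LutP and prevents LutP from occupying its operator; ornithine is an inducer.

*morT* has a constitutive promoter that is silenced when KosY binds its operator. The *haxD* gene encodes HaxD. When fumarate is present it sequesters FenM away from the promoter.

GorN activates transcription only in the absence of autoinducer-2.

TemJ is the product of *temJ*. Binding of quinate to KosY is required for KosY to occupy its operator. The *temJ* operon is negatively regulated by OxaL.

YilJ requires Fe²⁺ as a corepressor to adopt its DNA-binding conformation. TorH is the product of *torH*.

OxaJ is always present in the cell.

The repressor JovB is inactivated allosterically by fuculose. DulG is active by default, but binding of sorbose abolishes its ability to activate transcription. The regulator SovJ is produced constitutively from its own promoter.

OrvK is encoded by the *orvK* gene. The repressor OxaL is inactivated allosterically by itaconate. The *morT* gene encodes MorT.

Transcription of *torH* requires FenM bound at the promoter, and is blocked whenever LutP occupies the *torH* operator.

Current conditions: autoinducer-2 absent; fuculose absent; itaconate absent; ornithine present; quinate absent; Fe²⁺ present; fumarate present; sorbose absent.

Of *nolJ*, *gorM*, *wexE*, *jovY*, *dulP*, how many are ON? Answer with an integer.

0

SovJ is produced constitutively and is active.
Fumarate is present, so FenM is inactive.
Ornithine is present, so LutP is inactive.
Required activator FenM is absent, so *torH* is not transcribed.
So TorH is not produced.
Required activator TorH is absent, so *nolJ* is not transcribed.
→ *nolJ* is OFF.
Fuculose is absent, so JovB is active.
Fe²⁺ is present, so YilJ is active.
With repressor JovB bound, *gorM* is not transcribed.
→ *gorM* is OFF.
Sorbose is absent, so DulG is active.
No repressor is bound and DulG is active, so *orvK* is transcribed.
So OrvK is produced and active.
With repressor OrvK bound, *wexE* is not transcribed.
→ *wexE* is OFF.
OxaJ is produced constitutively and is active.
Itaconate is absent, so OxaL is active.
With repressor OxaL bound, *temJ* is not transcribed.
So TemJ is not produced.
With repressor OxaJ bound, *jovY* is not transcribed.
→ *jovY* is OFF.
Autoinducer-2 is absent, so GorN is active.
No repressor is bound and GorN is active, so *haxD* is transcribed.
So HaxD is produced and active.
Quinate is absent, so KosY is inactive.
With no repressor bound, *morT* is transcribed.
So MorT is produced and active.
With repressor HaxD bound, *dulP* is not transcribed.
→ *dulP* is OFF.
0 of the 5 genes are transcribed.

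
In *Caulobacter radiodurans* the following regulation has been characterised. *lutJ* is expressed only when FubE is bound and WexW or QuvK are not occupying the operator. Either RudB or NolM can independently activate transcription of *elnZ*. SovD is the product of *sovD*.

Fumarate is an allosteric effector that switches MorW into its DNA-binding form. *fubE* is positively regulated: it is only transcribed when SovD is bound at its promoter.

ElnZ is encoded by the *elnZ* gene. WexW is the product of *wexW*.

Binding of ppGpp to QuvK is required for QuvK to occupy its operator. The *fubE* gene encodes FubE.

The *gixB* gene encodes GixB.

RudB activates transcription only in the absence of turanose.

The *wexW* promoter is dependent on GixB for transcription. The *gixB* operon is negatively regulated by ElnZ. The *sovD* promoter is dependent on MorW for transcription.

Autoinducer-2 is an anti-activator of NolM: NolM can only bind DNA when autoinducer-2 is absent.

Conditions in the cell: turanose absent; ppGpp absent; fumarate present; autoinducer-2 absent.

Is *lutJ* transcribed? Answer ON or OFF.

ON

Turanose is absent, so RudB is active.
Autoinducer-2 is absent, so NolM is active.
Activator RudB is present, so *elnZ* is transcribed.
So ElnZ is produced and active.
With repressor ElnZ bound, *gixB* is not transcribed.
So GixB is not produced.
Required activator GixB is absent, so *wexW* is not transcribed.
So WexW is not produced.
ppGpp is absent, so QuvK is inactive.
Fumarate is present, so MorW is active.
No repressor is bound and MorW is active, so *sovD* is transcribed.
So SovD is produced and active.
No repressor is bound and SovD is active, so *fubE* is transcribed.
So FubE is produced and active.
No repressor is bound and FubE is active, so *lutJ* is transcribed.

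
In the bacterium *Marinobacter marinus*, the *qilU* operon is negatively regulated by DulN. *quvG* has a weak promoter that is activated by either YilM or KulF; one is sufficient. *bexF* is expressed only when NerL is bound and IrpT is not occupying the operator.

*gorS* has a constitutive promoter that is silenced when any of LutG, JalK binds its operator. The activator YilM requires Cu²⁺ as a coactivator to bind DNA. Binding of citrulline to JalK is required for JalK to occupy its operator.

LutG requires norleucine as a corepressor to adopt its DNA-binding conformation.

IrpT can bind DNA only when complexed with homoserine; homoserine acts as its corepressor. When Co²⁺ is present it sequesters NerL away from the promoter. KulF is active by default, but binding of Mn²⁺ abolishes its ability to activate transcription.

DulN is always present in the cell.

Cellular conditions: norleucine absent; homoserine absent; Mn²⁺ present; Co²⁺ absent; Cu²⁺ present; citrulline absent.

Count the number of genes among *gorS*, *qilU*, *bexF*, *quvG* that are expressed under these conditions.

3

Norleucine is absent, so LutG is inactive.
Citrulline is absent, so JalK is inactive.
With no repressor bound, *gorS* is transcribed.
→ *gorS* is ON.
DulN is produced constitutively and is active.
With repressor DulN bound, *qilU* is not transcribed.
→ *qilU* is OFF.
Homoserine is absent, so IrpT is inactive.
Co²⁺ is absent, so NerL is active.
No repressor is bound and NerL is active, so *bexF* is transcribed.
→ *bexF* is ON.
Cu²⁺ is present, so YilM is active.
Mn²⁺ is present, so KulF is inactive.
Activator YilM is present, so *quvG* is transcribed.
→ *quvG* is ON.
3 of the 4 genes are transcribed.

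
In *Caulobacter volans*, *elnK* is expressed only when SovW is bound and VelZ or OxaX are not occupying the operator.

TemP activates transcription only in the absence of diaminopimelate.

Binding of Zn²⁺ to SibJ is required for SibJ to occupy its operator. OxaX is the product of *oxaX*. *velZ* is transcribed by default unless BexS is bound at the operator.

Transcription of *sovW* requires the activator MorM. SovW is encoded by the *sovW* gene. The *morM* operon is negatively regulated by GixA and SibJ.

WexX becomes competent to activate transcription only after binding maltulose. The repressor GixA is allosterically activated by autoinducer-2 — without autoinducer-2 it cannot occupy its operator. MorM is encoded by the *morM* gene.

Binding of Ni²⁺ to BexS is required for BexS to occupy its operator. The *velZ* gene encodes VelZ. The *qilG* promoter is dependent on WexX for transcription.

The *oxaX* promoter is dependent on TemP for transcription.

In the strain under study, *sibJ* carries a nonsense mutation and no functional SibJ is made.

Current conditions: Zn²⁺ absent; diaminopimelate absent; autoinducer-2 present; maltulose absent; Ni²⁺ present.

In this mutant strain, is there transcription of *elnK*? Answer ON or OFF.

Ni²⁺ is present, so BexS is active.
With repressor BexS bound, *velZ* is not transcribed.
So VelZ is not produced.
Autoinducer-2 is present, so GixA is active.
SibJ is non-functional in this strain, so it has no effect.
With repressor GixA bound, *morM* is not transcribed.
So MorM is not produced.
Required activator MorM is absent, so *sovW* is not transcribed.
So SovW is not produced.
Diaminopimelate is absent, so TemP is active.
No repressor is bound and TemP is active, so *oxaX* is transcribed.
So OxaX is produced and active.
With repressor OxaX bound, *elnK* is not transcribed.

OFF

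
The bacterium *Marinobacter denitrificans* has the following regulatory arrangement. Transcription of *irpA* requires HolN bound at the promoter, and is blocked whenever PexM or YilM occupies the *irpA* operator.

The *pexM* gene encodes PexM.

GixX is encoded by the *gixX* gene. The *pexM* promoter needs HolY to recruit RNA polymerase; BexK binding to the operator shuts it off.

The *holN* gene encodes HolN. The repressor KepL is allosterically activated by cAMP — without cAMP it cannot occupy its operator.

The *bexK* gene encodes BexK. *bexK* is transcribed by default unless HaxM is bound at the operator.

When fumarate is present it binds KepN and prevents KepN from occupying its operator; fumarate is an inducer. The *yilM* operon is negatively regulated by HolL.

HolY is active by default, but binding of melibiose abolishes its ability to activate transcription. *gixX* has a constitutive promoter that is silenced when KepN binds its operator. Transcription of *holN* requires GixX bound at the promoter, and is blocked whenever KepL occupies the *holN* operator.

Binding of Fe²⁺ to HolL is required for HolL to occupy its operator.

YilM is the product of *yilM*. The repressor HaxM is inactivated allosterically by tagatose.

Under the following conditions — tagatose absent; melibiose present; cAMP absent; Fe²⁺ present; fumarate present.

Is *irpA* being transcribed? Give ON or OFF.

cAMP is absent, so KepL is inactive.
Fumarate is present, so KepN is inactive.
With no repressor bound, *gixX* is transcribed.
So GixX is produced and active.
No repressor is bound and GixX is active, so *holN* is transcribed.
So HolN is produced and active.
Melibiose is present, so HolY is inactive.
Tagatose is absent, so HaxM is active.
With repressor HaxM bound, *bexK* is not transcribed.
So BexK is not produced.
Required activator HolY is absent, so *pexM* is not transcribed.
So PexM is not produced.
Fe²⁺ is present, so HolL is active.
With repressor HolL bound, *yilM* is not transcribed.
So YilM is not produced.
No repressor is bound and HolN is active, so *irpA* is transcribed.

ON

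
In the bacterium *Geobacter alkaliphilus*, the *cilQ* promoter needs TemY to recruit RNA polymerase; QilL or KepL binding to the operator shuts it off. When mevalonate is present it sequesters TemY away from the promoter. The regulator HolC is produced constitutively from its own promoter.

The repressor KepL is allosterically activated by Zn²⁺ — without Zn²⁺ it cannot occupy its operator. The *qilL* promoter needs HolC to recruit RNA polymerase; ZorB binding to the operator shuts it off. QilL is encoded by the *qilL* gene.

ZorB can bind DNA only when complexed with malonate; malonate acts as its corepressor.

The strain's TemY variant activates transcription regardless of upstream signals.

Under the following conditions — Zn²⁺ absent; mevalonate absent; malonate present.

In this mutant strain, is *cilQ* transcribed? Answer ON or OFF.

Malonate is present, so ZorB is active.
HolC is produced constitutively and is active.
With repressor ZorB bound, *qilL* is not transcribed.
So QilL is not produced.
Zn²⁺ is absent, so KepL is inactive.
TemY is constitutively active in this strain.
No repressor is bound and TemY is active, so *cilQ* is transcribed.

ON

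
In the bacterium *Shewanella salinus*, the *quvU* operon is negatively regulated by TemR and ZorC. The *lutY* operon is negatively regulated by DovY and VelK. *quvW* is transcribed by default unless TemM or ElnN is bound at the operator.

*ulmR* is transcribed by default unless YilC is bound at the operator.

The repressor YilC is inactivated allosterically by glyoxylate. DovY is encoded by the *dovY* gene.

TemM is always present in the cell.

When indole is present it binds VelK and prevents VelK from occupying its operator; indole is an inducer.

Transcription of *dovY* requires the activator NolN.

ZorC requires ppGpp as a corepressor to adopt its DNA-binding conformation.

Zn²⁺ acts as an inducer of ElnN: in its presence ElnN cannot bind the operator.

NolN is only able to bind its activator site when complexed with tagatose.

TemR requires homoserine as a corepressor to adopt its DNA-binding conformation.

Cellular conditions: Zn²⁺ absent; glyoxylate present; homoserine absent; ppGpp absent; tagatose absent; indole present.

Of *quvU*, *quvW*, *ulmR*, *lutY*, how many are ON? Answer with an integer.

Homoserine is absent, so TemR is inactive.
ppGpp is absent, so ZorC is inactive.
With no repressor bound, *quvU* is transcribed.
→ *quvU* is ON.
TemM is produced constitutively and is active.
Zn²⁺ is absent, so ElnN is active.
With repressor TemM bound, *quvW* is not transcribed.
→ *quvW* is OFF.
Glyoxylate is present, so YilC is inactive.
With no repressor bound, *ulmR* is transcribed.
→ *ulmR* is ON.
Tagatose is absent, so NolN is inactive.
Required activator NolN is absent, so *dovY* is not transcribed.
So DovY is not produced.
Indole is present, so VelK is inactive.
With no repressor bound, *lutY* is transcribed.
→ *lutY* is ON.
3 of the 4 genes are transcribed.

3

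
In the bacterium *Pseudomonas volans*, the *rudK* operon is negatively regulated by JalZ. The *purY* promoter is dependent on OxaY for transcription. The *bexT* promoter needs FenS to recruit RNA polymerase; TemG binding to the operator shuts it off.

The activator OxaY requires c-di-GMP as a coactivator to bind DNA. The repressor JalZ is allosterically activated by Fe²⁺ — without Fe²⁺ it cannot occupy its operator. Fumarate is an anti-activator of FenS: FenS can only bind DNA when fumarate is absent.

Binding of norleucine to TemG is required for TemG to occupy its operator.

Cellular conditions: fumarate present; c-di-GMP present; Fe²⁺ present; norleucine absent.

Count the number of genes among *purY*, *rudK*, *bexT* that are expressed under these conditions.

c-di-GMP is present, so OxaY is active.
No repressor is bound and OxaY is active, so *purY* is transcribed.
→ *purY* is ON.
Fe²⁺ is present, so JalZ is active.
With repressor JalZ bound, *rudK* is not transcribed.
→ *rudK* is OFF.
Fumarate is present, so FenS is inactive.
Norleucine is absent, so TemG is inactive.
Required activator FenS is absent, so *bexT* is not transcribed.
→ *bexT* is OFF.
1 of the 3 genes is transcribed.

1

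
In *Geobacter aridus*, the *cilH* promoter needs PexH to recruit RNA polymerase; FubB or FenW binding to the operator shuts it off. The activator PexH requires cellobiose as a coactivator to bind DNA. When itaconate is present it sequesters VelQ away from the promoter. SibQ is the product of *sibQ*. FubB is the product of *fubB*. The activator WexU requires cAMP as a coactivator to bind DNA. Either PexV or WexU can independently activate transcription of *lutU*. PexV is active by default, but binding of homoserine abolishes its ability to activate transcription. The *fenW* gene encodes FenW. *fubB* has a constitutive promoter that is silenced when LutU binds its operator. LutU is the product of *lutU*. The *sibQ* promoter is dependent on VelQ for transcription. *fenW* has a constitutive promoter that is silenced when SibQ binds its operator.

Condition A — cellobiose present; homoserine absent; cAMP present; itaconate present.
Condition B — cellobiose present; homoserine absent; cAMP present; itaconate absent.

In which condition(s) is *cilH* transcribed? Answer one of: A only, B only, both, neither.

Condition A:
Cellobiose is present, so PexH is active.
Homoserine is absent, so PexV is active.
cAMP is present, so WexU is active.
Activator PexV is present, so *lutU* is transcribed.
So LutU is produced and active.
With repressor LutU bound, *fubB* is not transcribed.
So FubB is not produced.
Itaconate is present, so VelQ is inactive.
Required activator VelQ is absent, so *sibQ* is not transcribed.
So SibQ is not produced.
With no repressor bound, *fenW* is transcribed.
So FenW is produced and active.
With repressor FenW bound, *cilH* is not transcribed.
→ *cilH* is OFF in A.
Condition B:
Cellobiose is present, so PexH is active.
Homoserine is absent, so PexV is active.
cAMP is present, so WexU is active.
Activator PexV is present, so *lutU* is transcribed.
So LutU is produced and active.
With repressor LutU bound, *fubB* is not transcribed.
So FubB is not produced.
Itaconate is absent, so VelQ is active.
No repressor is bound and VelQ is active, so *sibQ* is transcribed.
So SibQ is produced and active.
With repressor SibQ bound, *fenW* is not transcribed.
So FenW is not produced.
No repressor is bound and PexH is active, so *cilH* is transcribed.
→ *cilH* is ON in B.

B only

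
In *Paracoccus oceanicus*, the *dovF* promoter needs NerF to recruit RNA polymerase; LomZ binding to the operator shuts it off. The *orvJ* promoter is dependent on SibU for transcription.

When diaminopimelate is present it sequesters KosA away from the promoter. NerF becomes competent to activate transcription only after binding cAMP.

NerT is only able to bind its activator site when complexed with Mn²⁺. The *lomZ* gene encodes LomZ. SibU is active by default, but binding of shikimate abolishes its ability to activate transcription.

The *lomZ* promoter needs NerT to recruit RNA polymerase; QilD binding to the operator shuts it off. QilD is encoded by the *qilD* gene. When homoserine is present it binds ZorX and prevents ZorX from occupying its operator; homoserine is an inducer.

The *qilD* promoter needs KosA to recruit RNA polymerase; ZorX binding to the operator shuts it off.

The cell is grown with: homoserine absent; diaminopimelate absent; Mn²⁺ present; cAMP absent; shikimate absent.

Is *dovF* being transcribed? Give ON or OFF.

Mn²⁺ is present, so NerT is active.
Diaminopimelate is absent, so KosA is active.
Homoserine is absent, so ZorX is active.
With repressor ZorX bound, *qilD* is not transcribed.
So QilD is not produced.
No repressor is bound and NerT is active, so *lomZ* is transcribed.
So LomZ is produced and active.
cAMP is absent, so NerF is inactive.
With repressor LomZ bound, *dovF* is not transcribed.

OFF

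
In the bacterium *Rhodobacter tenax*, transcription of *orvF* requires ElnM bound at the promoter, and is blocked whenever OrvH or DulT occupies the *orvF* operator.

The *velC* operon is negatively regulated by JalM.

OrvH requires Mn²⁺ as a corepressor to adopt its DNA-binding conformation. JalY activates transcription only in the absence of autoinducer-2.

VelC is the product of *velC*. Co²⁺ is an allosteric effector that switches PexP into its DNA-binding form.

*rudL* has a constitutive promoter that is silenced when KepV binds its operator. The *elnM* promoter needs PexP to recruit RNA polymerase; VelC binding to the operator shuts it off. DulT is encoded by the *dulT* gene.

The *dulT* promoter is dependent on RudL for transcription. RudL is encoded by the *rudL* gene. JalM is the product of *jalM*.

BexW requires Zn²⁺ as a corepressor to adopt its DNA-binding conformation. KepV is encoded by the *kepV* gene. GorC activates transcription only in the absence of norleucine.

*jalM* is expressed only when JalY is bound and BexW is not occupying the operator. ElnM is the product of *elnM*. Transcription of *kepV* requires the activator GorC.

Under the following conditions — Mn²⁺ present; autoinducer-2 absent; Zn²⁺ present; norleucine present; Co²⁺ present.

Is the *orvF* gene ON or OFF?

OFF

Mn²⁺ is present, so OrvH is active.
Norleucine is present, so GorC is inactive.
Required activator GorC is absent, so *kepV* is not transcribed.
So KepV is not produced.
With no repressor bound, *rudL* is transcribed.
So RudL is produced and active.
No repressor is bound and RudL is active, so *dulT* is transcribed.
So DulT is produced and active.
Co²⁺ is present, so PexP is active.
Zn²⁺ is present, so BexW is active.
Autoinducer-2 is absent, so JalY is active.
With repressor BexW bound, *jalM* is not transcribed.
So JalM is not produced.
With no repressor bound, *velC* is transcribed.
So VelC is produced and active.
With repressor VelC bound, *elnM* is not transcribed.
So ElnM is not produced.
With repressor OrvH bound, *orvF* is not transcribed.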